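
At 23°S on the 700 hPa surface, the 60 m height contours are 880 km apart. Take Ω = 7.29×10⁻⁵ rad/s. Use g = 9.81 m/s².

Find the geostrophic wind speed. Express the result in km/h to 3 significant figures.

42.3 km/h

Coriolis parameter at 23°S:
f = 2Ω sin φ = 2 × 7.29×10⁻⁵ × sin 23° = 5.70×10⁻⁵ s⁻¹
Height gradient: |∂Z/∂n| = 60 m / 880000 m = 6.82×10⁻⁵
On a pressure surface, geostrophic balance gives V_g = (g/f)|∂Z/∂n|:
V_g = 9.81 × 6.82×10⁻⁵ / 5.70×10⁻⁵ = 11.7 m/s
Converting: 11.7 m/s × 3.6 = 42.3 km/h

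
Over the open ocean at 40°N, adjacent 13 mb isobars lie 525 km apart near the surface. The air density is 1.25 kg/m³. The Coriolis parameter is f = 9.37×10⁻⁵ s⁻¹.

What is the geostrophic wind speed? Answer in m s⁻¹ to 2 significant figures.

Pressure gradient: |∂P/∂n| = 1300 Pa / 525000 m = 2.48×10⁻³ Pa/m
Geostrophic balance (pressure-gradient force = Coriolis force):
V_g = (1/(fρ)) |∂P/∂n| = 2.48×10⁻³ / (9.37×10⁻⁵ × 1.25) = 21.1 m/s

21 m s⁻¹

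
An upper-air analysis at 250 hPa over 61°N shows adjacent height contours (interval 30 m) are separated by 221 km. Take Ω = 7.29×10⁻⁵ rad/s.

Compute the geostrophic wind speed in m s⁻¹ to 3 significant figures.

Coriolis parameter at 61°N:
f = 2Ω sin φ = 2 × 7.29×10⁻⁵ × sin 61° = 1.28×10⁻⁴ s⁻¹
Height gradient: |∂Z/∂n| = 30 m / 221000 m = 1.36×10⁻⁴
On a pressure surface, geostrophic balance gives V_g = (g/f)|∂Z/∂n|:
V_g = 9.81 × 1.36×10⁻⁴ / 1.28×10⁻⁴ = 10.4 m/s

10.4 m s⁻¹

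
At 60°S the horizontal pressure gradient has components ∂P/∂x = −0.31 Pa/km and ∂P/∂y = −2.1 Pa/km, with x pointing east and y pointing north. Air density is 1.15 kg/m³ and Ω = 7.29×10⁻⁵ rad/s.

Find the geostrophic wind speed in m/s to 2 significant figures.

15 m/s

Coriolis parameter at 60°S:
f = 2Ω sin φ = 2 × 7.29×10⁻⁵ × sin 60° = 1.26×10⁻⁴ s⁻¹
In the Southern Hemisphere f is negative: f = −1.26×10⁻⁴ s⁻¹.
Component geostrophic relations (x east, y north):
u_g = −(1/(fρ)) ∂P/∂y,  v_g = (1/(fρ)) ∂P/∂x
u_g = −(−2.1×10⁻³)/(−1.26×10⁻⁴ × 1.15) = −14.5 m/s;  v_g = (−0.31×10⁻³)/(−1.26×10⁻⁴ × 1.15) = 2.13 m/s
|V_g| = √(u_g² + v_g²) = 14.6 m/s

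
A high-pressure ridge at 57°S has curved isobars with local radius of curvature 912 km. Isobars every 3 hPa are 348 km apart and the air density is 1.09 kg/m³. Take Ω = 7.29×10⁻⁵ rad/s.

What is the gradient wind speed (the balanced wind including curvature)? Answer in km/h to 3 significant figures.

24.8 km/h

Coriolis parameter at 57°S:
f = 2Ω sin φ = 2 × 7.29×10⁻⁵ × sin 57° = 1.22×10⁻⁴ s⁻¹
Pressure gradient: |∂P/∂n| = 300 Pa / 348000 m = 8.62×10⁻⁴ Pa/m
Geostrophic speed: V_g = |∂P/∂n|/(fρ) = 8.62×10⁻⁴/(1.22×10⁻⁴ × 1.09) = 6.47 m/s
Around a high, pressure-gradient force acts outward with centrifugal, so Coriolis balances both:
fV = (1/ρ)|∂P/∂n| + V²/R  →  V² − fR·V + fR·V_g = 0
With fR = 1.22×10⁻⁴ × 912×10³ m = 112 m/s:
V = [fR − √((fR)² − 4 fR V_g)]/2 = [112 − √(112² − 4×112×6.47)]/2 = 6.89 m/s
Supergeostrophic (V > V_g = 6.47 m/s), as expected around a high.
Converting: 6.89 m/s × 3.6 = 24.8 km/h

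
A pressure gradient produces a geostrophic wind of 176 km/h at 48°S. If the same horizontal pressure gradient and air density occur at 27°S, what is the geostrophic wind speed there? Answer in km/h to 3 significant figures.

With the same pressure gradient and density, V_g ∝ 1/f ∝ 1/sin φ.
V₂ = V₁ · sin φ₁ / sin φ₂ = 176 × sin 48° / sin 27°
V₂ = 176 × 0.7431/0.4540 = 288 km/h

288 km/h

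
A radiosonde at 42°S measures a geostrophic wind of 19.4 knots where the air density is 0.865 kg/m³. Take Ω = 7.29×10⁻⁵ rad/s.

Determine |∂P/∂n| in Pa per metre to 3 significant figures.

Coriolis parameter at 42°S:
f = 2Ω sin φ = 2 × 7.29×10⁻⁵ × sin 42° = 9.76×10⁻⁵ s⁻¹
Wind speed in SI: 19.4 knots = 9.98 m/s
Geostrophic balance rearranged: |∂P/∂n| = f ρ V_g
|∂P/∂n| = 9.76×10⁻⁵ × 0.865 × 9.98 = 8.42×10⁻⁴ Pa/m

8.42×10⁻⁴ Pa/m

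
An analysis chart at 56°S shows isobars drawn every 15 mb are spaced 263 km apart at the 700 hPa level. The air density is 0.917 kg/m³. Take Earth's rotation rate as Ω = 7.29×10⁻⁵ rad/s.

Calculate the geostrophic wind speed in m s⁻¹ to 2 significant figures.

Coriolis parameter at 56°S:
f = 2Ω sin φ = 2 × 7.29×10⁻⁵ × sin 56° = 1.21×10⁻⁴ s⁻¹
Pressure gradient: |∂P/∂n| = 1500 Pa / 263000 m = 5.70×10⁻³ Pa/m
Geostrophic balance (pressure-gradient force = Coriolis force):
V_g = (1/(fρ)) |∂P/∂n| = 5.70×10⁻³ / (1.21×10⁻⁴ × 0.917) = 51.5 m/s

51 m s⁻¹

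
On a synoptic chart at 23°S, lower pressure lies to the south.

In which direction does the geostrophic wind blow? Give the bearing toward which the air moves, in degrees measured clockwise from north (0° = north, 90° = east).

090°

The pressure-gradient force points toward the south (bearing 180°).
Geostrophic balance: in the Southern Hemisphere the Coriolis force deflects motion to the left, so the geostrophic wind blows 90° to the left of the pressure-gradient force (low pressure on the right).
Rotating 180° by 90° counterclockwise gives 090° — the wind blows toward the east.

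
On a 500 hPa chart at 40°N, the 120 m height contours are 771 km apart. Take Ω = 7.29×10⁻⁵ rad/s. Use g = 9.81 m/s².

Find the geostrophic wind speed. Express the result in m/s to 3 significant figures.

16.3 m/s

Coriolis parameter at 40°N:
f = 2Ω sin φ = 2 × 7.29×10⁻⁵ × sin 40° = 9.37×10⁻⁵ s⁻¹
Height gradient: |∂Z/∂n| = 120 m / 771000 m = 1.56×10⁻⁴
On a pressure surface, geostrophic balance gives V_g = (g/f)|∂Z/∂n|:
V_g = 9.81 × 1.56×10⁻⁴ / 9.37×10⁻⁵ = 16.3 m/s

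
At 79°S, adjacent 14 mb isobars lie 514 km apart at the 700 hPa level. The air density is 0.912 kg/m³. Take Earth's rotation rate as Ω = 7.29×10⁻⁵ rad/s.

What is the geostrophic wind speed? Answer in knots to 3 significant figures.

40.6 knots

Coriolis parameter at 79°S:
f = 2Ω sin φ = 2 × 7.29×10⁻⁵ × sin 79° = 1.43×10⁻⁴ s⁻¹
Pressure gradient: |∂P/∂n| = 1400 Pa / 514000 m = 2.72×10⁻³ Pa/m
Geostrophic balance (pressure-gradient force = Coriolis force):
V_g = (1/(fρ)) |∂P/∂n| = 2.72×10⁻³ / (1.43×10⁻⁴ × 0.912) = 20.9 m/s
Converting: 20.9 m/s × 1.944 = 40.6 knots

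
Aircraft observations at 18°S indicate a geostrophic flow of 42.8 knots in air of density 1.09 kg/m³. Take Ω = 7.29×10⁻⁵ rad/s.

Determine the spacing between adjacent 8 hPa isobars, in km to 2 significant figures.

Coriolis parameter at 18°S:
f = 2Ω sin φ = 2 × 7.29×10⁻⁵ × sin 18° = 4.51×10⁻⁵ s⁻¹
Wind speed in SI: 42.8 knots = 22.0 m/s
Geostrophic balance rearranged: |∂P/∂n| = f ρ V_g
|∂P/∂n| = 4.51×10⁻⁵ × 1.09 × 22.0 = 1.08×10⁻³ Pa/m
Isobar spacing: Δn = ΔP/|∂P/∂n| = 800 Pa / 1.08×10⁻³ Pa/m = 739847 m ≈ 740 km

740 km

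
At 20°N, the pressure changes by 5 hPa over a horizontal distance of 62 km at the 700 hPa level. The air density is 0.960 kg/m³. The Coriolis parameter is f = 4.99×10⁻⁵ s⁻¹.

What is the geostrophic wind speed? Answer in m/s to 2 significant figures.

Pressure gradient: |∂P/∂n| = 500 Pa / 62000 m = 8.06×10⁻³ Pa/m
Geostrophic balance (pressure-gradient force = Coriolis force):
V_g = (1/(fρ)) |∂P/∂n| = 8.06×10⁻³ / (4.99×10⁻⁵ × 0.960) = 168 m/s

170 m/s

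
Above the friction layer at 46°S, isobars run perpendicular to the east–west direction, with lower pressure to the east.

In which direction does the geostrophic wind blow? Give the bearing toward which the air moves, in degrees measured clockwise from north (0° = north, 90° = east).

000°

The pressure-gradient force points toward the east (bearing 090°).
Geostrophic balance: in the Southern Hemisphere the Coriolis force deflects motion to the left, so the geostrophic wind blows 90° to the left of the pressure-gradient force (low pressure on the right).
Rotating 090° by 90° counterclockwise gives 000° — the wind blows toward the north.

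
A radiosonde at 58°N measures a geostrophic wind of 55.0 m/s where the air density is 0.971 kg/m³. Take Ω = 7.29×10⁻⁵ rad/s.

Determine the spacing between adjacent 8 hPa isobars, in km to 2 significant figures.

Coriolis parameter at 58°N:
f = 2Ω sin φ = 2 × 7.29×10⁻⁵ × sin 58° = 1.24×10⁻⁴ s⁻¹
Geostrophic balance rearranged: |∂P/∂n| = f ρ V_g
|∂P/∂n| = 1.24×10⁻⁴ × 0.971 × 55.0 = 6.60×10⁻³ Pa/m
Isobar spacing: Δn = ΔP/|∂P/∂n| = 800 Pa / 6.60×10⁻³ Pa/m = 121152 m ≈ 120 km

120 km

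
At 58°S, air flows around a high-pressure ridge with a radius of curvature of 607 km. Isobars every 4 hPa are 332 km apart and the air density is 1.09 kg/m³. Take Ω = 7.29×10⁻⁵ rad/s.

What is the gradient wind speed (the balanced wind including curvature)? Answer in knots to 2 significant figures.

20 knots

Coriolis parameter at 58°S:
f = 2Ω sin φ = 2 × 7.29×10⁻⁵ × sin 58° = 1.24×10⁻⁴ s⁻¹
Pressure gradient: |∂P/∂n| = 400 Pa / 332000 m = 1.20×10⁻³ Pa/m
Geostrophic speed: V_g = |∂P/∂n|/(fρ) = 1.20×10⁻³/(1.24×10⁻⁴ × 1.09) = 8.94 m/s
Around a high, pressure-gradient force acts outward with centrifugal, so Coriolis balances both:
fV = (1/ρ)|∂P/∂n| + V²/R  →  V² − fR·V + fR·V_g = 0
With fR = 1.24×10⁻⁴ × 607×10³ m = 75.1 m/s:
V = [fR − √((fR)² − 4 fR V_g)]/2 = [75.1 − √(75.1² − 4×75.1×8.94)]/2 = 10.4 m/s
Supergeostrophic (V > V_g = 8.94 m/s), as expected around a high.
Converting: 10.4 m/s × 1.944 = 20 knots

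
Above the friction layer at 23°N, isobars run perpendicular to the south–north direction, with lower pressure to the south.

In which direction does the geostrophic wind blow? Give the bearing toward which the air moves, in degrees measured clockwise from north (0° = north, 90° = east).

The pressure-gradient force points toward the south (bearing 180°).
Geostrophic balance: in the Northern Hemisphere the Coriolis force deflects motion to the right, so the geostrophic wind blows 90° to the right of the pressure-gradient force (low pressure on the left).
Rotating 180° by 90° clockwise gives 270° — the wind blows toward the west.

270°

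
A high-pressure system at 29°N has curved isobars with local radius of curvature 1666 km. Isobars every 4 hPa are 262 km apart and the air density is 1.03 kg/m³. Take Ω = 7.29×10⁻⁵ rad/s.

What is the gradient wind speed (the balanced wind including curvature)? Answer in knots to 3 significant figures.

53.1 knots

Coriolis parameter at 29°N:
f = 2Ω sin φ = 2 × 7.29×10⁻⁵ × sin 29° = 7.07×10⁻⁵ s⁻¹
Pressure gradient: |∂P/∂n| = 400 Pa / 262000 m = 1.53×10⁻³ Pa/m
Geostrophic speed: V_g = |∂P/∂n|/(fρ) = 1.53×10⁻³/(7.07×10⁻⁵ × 1.03) = 21.0 m/s
Around a high, pressure-gradient force acts outward with centrifugal, so Coriolis balances both:
fV = (1/ρ)|∂P/∂n| + V²/R  →  V² − fR·V + fR·V_g = 0
With fR = 7.07×10⁻⁵ × 1666×10³ m = 118 m/s:
V = [fR − √((fR)² − 4 fR V_g)]/2 = [118 − √(118² − 4×118×21)]/2 = 27.3 m/s
Supergeostrophic (V > V_g = 21 m/s), as expected around a high.
Converting: 27.3 m/s × 1.944 = 53.1 knots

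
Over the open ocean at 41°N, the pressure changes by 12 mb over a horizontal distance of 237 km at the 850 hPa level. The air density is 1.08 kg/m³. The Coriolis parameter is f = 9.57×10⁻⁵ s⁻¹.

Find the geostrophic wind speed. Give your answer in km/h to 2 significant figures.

Pressure gradient: |∂P/∂n| = 1200 Pa / 237000 m = 5.06×10⁻³ Pa/m
Geostrophic balance (pressure-gradient force = Coriolis force):
V_g = (1/(fρ)) |∂P/∂n| = 5.06×10⁻³ / (9.57×10⁻⁵ × 1.08) = 49.0 m/s
Converting: 49.0 m/s × 3.6 = 180 km/h

180 km/h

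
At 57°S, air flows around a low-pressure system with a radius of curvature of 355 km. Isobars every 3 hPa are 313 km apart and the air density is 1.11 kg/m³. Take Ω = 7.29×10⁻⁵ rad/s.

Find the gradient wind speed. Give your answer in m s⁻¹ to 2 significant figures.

Coriolis parameter at 57°S:
f = 2Ω sin φ = 2 × 7.29×10⁻⁵ × sin 57° = 1.22×10⁻⁴ s⁻¹
Pressure gradient: |∂P/∂n| = 300 Pa / 313000 m = 9.58×10⁻⁴ Pa/m
Geostrophic speed: V_g = |∂P/∂n|/(fρ) = 9.58×10⁻⁴/(1.22×10⁻⁴ × 1.11) = 7.06 m/s
Around a low, centrifugal force acts outward with Coriolis, so pressure-gradient force balances both:
(1/ρ)|∂P/∂n| = fV + V²/R  →  V² + fR·V − fR·V_g = 0
With fR = 1.22×10⁻⁴ × 355×10³ m = 43.4 m/s:
V = [−fR + √((fR)² + 4 fR V_g)]/2 = [−43.4 + √(43.4² + 4×43.4×7.06)]/2 = 6.18 m/s
Subgeostrophic (V < V_g = 7.06 m/s), as expected around a low.

6.2 m s⁻¹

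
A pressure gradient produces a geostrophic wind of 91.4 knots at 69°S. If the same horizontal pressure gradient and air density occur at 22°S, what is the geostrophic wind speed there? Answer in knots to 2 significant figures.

With the same pressure gradient and density, V_g ∝ 1/f ∝ 1/sin φ.
V₂ = V₁ · sin φ₁ / sin φ₂ = 91.4 × sin 69° / sin 22°
V₂ = 91.4 × 0.9336/0.3746 = 230 knots

230 knots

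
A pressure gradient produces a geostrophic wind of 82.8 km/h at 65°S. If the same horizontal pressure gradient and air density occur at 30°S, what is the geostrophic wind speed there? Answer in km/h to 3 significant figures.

150 km/h

With the same pressure gradient and density, V_g ∝ 1/f ∝ 1/sin φ.
V₂ = V₁ · sin φ₁ / sin φ₂ = 82.8 × sin 65° / sin 30°
V₂ = 82.8 × 0.9063/0.5000 = 150 km/h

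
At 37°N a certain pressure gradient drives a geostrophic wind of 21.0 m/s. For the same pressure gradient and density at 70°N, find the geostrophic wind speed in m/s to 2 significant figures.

With the same pressure gradient and density, V_g ∝ 1/f ∝ 1/sin φ.
V₂ = V₁ · sin φ₁ / sin φ₂ = 21.0 × sin 37° / sin 70°
V₂ = 21.0 × 0.6018/0.9397 = 13 m/s

13 m/s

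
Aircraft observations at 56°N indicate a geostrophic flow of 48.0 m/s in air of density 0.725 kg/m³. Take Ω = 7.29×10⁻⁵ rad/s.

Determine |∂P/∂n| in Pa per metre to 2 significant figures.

4.2×10⁻³ Pa/m

Coriolis parameter at 56°N:
f = 2Ω sin φ = 2 × 7.29×10⁻⁵ × sin 56° = 1.21×10⁻⁴ s⁻¹
Geostrophic balance rearranged: |∂P/∂n| = f ρ V_g
|∂P/∂n| = 1.21×10⁻⁴ × 0.725 × 48.0 = 4.21×10⁻³ Pa/m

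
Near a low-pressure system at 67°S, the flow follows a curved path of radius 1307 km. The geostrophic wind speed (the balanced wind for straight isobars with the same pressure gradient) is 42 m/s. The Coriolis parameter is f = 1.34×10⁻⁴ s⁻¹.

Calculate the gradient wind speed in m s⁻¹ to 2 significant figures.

Around a low, centrifugal force acts outward with Coriolis, so pressure-gradient force balances both:
(1/ρ)|∂P/∂n| = fV + V²/R  →  V² + fR·V − fR·V_g = 0
With fR = 1.34×10⁻⁴ × 1307×10³ m = 175 m/s:
V = [−fR + √((fR)² + 4 fR V_g)]/2 = [−175 + √(175² + 4×175×42)]/2 = 35 m/s
Subgeostrophic (V < V_g = 42 m/s), as expected around a low.

35 m s⁻¹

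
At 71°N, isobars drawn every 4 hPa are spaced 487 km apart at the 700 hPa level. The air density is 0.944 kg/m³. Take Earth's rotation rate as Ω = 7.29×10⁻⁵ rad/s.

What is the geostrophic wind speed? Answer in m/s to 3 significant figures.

Coriolis parameter at 71°N:
f = 2Ω sin φ = 2 × 7.29×10⁻⁵ × sin 71° = 1.38×10⁻⁴ s⁻¹
Pressure gradient: |∂P/∂n| = 400 Pa / 487000 m = 8.21×10⁻⁴ Pa/m
Geostrophic balance (pressure-gradient force = Coriolis force):
V_g = (1/(fρ)) |∂P/∂n| = 8.21×10⁻⁴ / (1.38×10⁻⁴ × 0.944) = 6.31 m/s

6.31 m/s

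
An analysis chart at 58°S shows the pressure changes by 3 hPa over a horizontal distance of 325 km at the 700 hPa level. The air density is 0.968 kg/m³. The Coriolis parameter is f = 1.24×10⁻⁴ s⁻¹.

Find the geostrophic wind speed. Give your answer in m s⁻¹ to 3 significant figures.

7.69 m s⁻¹

Pressure gradient: |∂P/∂n| = 300 Pa / 325000 m = 9.23×10⁻⁴ Pa/m
Geostrophic balance (pressure-gradient force = Coriolis force):
V_g = (1/(fρ)) |∂P/∂n| = 9.23×10⁻⁴ / (1.24×10⁻⁴ × 0.968) = 7.69 m/s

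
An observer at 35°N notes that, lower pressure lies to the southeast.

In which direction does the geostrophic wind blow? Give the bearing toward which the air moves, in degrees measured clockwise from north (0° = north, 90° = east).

The pressure-gradient force points toward the southeast (bearing 135°).
Geostrophic balance: in the Northern Hemisphere the Coriolis force deflects motion to the right, so the geostrophic wind blows 90° to the right of the pressure-gradient force (low pressure on the left).
Rotating 135° by 90° clockwise gives 225° — the wind blows toward the southwest.

225°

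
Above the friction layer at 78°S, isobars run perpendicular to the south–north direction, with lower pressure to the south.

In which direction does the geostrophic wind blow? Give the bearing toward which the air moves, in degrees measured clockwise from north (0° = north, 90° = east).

The pressure-gradient force points toward the south (bearing 180°).
Geostrophic balance: in the Southern Hemisphere the Coriolis force deflects motion to the left, so the geostrophic wind blows 90° to the left of the pressure-gradient force (low pressure on the right).
Rotating 180° by 90° counterclockwise gives 090° — the wind blows toward the east.

090°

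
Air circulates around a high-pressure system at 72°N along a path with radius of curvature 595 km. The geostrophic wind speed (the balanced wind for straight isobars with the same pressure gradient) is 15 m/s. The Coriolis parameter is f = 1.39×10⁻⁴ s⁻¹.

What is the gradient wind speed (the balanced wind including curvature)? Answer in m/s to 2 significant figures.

Around a high, pressure-gradient force acts outward with centrifugal, so Coriolis balances both:
fV = (1/ρ)|∂P/∂n| + V²/R  →  V² − fR·V + fR·V_g = 0
With fR = 1.39×10⁻⁴ × 595×10³ m = 82.7 m/s:
V = [fR − √((fR)² − 4 fR V_g)]/2 = [82.7 − √(82.7² − 4×82.7×15)]/2 = 19.7 m/s
Supergeostrophic (V > V_g = 15 m/s), as expected around a high.

20 m/s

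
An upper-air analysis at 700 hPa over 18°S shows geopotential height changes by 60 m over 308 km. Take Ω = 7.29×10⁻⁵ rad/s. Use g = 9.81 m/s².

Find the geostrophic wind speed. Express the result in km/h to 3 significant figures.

153 km/h

Coriolis parameter at 18°S:
f = 2Ω sin φ = 2 × 7.29×10⁻⁵ × sin 18° = 4.51×10⁻⁵ s⁻¹
Height gradient: |∂Z/∂n| = 60 m / 308000 m = 1.95×10⁻⁴
On a pressure surface, geostrophic balance gives V_g = (g/f)|∂Z/∂n|:
V_g = 9.81 × 1.95×10⁻⁴ / 4.51×10⁻⁵ = 42.4 m/s
Converting: 42.4 m/s × 3.6 = 153 km/h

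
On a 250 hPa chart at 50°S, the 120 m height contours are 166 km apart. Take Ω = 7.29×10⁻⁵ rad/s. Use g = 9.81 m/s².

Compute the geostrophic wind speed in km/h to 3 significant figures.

229 km/h

Coriolis parameter at 50°S:
f = 2Ω sin φ = 2 × 7.29×10⁻⁵ × sin 50° = 1.12×10⁻⁴ s⁻¹
Height gradient: |∂Z/∂n| = 120 m / 166000 m = 7.23×10⁻⁴
On a pressure surface, geostrophic balance gives V_g = (g/f)|∂Z/∂n|:
V_g = 9.81 × 7.23×10⁻⁴ / 1.12×10⁻⁴ = 63.5 m/s
Converting: 63.5 m/s × 3.6 = 229 km/h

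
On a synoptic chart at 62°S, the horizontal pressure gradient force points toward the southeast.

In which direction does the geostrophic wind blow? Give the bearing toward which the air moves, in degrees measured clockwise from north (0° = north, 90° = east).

The pressure-gradient force points toward the southeast (bearing 135°).
Geostrophic balance: in the Southern Hemisphere the Coriolis force deflects motion to the left, so the geostrophic wind blows 90° to the left of the pressure-gradient force (low pressure on the right).
Rotating 135° by 90° counterclockwise gives 045° — the wind blows toward the northeast.

045°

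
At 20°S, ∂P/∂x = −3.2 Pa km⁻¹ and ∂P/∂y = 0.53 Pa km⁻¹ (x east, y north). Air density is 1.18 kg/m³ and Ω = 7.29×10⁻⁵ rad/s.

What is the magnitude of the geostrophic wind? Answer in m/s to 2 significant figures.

55 m/s

Coriolis parameter at 20°S:
f = 2Ω sin φ = 2 × 7.29×10⁻⁵ × sin 20° = 4.99×10⁻⁵ s⁻¹
In the Southern Hemisphere f is negative: f = −4.99×10⁻⁵ s⁻¹.
Component geostrophic relations (x east, y north):
u_g = −(1/(fρ)) ∂P/∂y,  v_g = (1/(fρ)) ∂P/∂x
u_g = −(0.53×10⁻³)/(−4.99×10⁻⁵ × 1.18) = 9.01 m/s;  v_g = (−3.2×10⁻³)/(−4.99×10⁻⁵ × 1.18) = 54.4 m/s
|V_g| = √(u_g² + v_g²) = 55.1 m/s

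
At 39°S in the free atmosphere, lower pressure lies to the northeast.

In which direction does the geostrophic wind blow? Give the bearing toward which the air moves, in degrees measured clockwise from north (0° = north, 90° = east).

315°

The pressure-gradient force points toward the northeast (bearing 045°).
Geostrophic balance: in the Southern Hemisphere the Coriolis force deflects motion to the left, so the geostrophic wind blows 90° to the left of the pressure-gradient force (low pressure on the right).
Rotating 045° by 90° counterclockwise gives 315° — the wind blows toward the northwest.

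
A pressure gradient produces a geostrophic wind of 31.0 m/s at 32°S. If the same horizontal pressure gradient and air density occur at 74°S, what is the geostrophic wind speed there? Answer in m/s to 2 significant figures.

17 m/s

With the same pressure gradient and density, V_g ∝ 1/f ∝ 1/sin φ.
V₂ = V₁ · sin φ₁ / sin φ₂ = 31.0 × sin 32° / sin 74°
V₂ = 31.0 × 0.5299/0.9613 = 17 m/s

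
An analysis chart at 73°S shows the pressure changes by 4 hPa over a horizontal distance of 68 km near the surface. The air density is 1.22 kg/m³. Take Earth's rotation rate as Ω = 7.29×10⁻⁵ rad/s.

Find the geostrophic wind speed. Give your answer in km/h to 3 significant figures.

124 km/h

Coriolis parameter at 73°S:
f = 2Ω sin φ = 2 × 7.29×10⁻⁵ × sin 73° = 1.39×10⁻⁴ s⁻¹
Pressure gradient: |∂P/∂n| = 400 Pa / 68000 m = 5.88×10⁻³ Pa/m
Geostrophic balance (pressure-gradient force = Coriolis force):
V_g = (1/(fρ)) |∂P/∂n| = 5.88×10⁻³ / (1.39×10⁻⁴ × 1.22) = 34.6 m/s
Converting: 34.6 m/s × 3.6 = 124 km/h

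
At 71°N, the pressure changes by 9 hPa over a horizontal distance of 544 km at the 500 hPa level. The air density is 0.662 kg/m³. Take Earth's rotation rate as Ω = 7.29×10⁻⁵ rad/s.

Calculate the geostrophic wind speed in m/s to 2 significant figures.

Coriolis parameter at 71°N:
f = 2Ω sin φ = 2 × 7.29×10⁻⁵ × sin 71° = 1.38×10⁻⁴ s⁻¹
Pressure gradient: |∂P/∂n| = 900 Pa / 544000 m = 1.65×10⁻³ Pa/m
Geostrophic balance (pressure-gradient force = Coriolis force):
V_g = (1/(fρ)) |∂P/∂n| = 1.65×10⁻³ / (1.38×10⁻⁴ × 0.662) = 18.1 m/s

18 m/s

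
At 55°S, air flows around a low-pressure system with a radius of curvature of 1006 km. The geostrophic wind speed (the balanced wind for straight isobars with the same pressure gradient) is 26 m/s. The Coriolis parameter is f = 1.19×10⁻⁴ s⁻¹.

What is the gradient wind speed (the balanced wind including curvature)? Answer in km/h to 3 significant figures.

Around a low, centrifugal force acts outward with Coriolis, so pressure-gradient force balances both:
(1/ρ)|∂P/∂n| = fV + V²/R  →  V² + fR·V − fR·V_g = 0
With fR = 1.19×10⁻⁴ × 1006×10³ m = 120 m/s:
V = [−fR + √((fR)² + 4 fR V_g)]/2 = [−120 + √(120² + 4×120×26)]/2 = 22 m/s
Subgeostrophic (V < V_g = 26 m/s), as expected around a low.
Converting: 22 m/s × 3.6 = 79.1 km/h

79.1 km/h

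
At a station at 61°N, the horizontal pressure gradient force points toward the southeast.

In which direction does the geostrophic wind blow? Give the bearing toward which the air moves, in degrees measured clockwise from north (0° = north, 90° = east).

225°

The pressure-gradient force points toward the southeast (bearing 135°).
Geostrophic balance: in the Northern Hemisphere the Coriolis force deflects motion to the right, so the geostrophic wind blows 90° to the right of the pressure-gradient force (low pressure on the left).
Rotating 135° by 90° clockwise gives 225° — the wind blows toward the southwest.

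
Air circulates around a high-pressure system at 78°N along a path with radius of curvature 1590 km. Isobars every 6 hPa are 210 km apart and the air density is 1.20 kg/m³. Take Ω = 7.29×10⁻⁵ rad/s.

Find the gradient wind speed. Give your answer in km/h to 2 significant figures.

65 km/h

Coriolis parameter at 78°N:
f = 2Ω sin φ = 2 × 7.29×10⁻⁵ × sin 78° = 1.43×10⁻⁴ s⁻¹
Pressure gradient: |∂P/∂n| = 600 Pa / 210000 m = 2.86×10⁻³ Pa/m
Geostrophic speed: V_g = |∂P/∂n|/(fρ) = 2.86×10⁻³/(1.43×10⁻⁴ × 1.20) = 16.7 m/s
Around a high, pressure-gradient force acts outward with centrifugal, so Coriolis balances both:
fV = (1/ρ)|∂P/∂n| + V²/R  →  V² − fR·V + fR·V_g = 0
With fR = 1.43×10⁻⁴ × 1590×10³ m = 227 m/s:
V = [fR − √((fR)² − 4 fR V_g)]/2 = [227 − √(227² − 4×227×16.7)]/2 = 18.1 m/s
Supergeostrophic (V > V_g = 16.7 m/s), as expected around a high.
Converting: 18.1 m/s × 3.6 = 65 km/h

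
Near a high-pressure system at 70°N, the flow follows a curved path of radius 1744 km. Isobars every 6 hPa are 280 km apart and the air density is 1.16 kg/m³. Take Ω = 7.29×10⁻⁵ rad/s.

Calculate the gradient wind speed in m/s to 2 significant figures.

14 m/s

Coriolis parameter at 70°N:
f = 2Ω sin φ = 2 × 7.29×10⁻⁵ × sin 70° = 1.37×10⁻⁴ s⁻¹
Pressure gradient: |∂P/∂n| = 600 Pa / 280000 m = 2.14×10⁻³ Pa/m
Geostrophic speed: V_g = |∂P/∂n|/(fρ) = 2.14×10⁻³/(1.37×10⁻⁴ × 1.16) = 13.5 m/s
Around a high, pressure-gradient force acts outward with centrifugal, so Coriolis balances both:
fV = (1/ρ)|∂P/∂n| + V²/R  →  V² − fR·V + fR·V_g = 0
With fR = 1.37×10⁻⁴ × 1744×10³ m = 239 m/s:
V = [fR − √((fR)² − 4 fR V_g)]/2 = [239 − √(239² − 4×239×13.5)]/2 = 14.3 m/s
Supergeostrophic (V > V_g = 13.5 m/s), as expected around a high.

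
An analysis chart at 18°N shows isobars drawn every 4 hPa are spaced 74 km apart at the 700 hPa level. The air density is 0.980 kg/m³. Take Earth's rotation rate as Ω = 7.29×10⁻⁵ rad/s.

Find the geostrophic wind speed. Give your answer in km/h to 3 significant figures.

441 km/h

Coriolis parameter at 18°N:
f = 2Ω sin φ = 2 × 7.29×10⁻⁵ × sin 18° = 4.51×10⁻⁵ s⁻¹
Pressure gradient: |∂P/∂n| = 400 Pa / 74000 m = 5.41×10⁻³ Pa/m
Geostrophic balance (pressure-gradient force = Coriolis force):
V_g = (1/(fρ)) |∂P/∂n| = 5.41×10⁻³ / (4.51×10⁻⁵ × 0.980) = 122 m/s
Converting: 122 m/s × 3.6 = 441 km/h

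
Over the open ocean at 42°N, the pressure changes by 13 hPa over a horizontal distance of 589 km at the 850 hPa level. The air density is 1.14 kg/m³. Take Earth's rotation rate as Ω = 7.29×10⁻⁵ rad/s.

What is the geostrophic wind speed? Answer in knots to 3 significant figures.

Coriolis parameter at 42°N:
f = 2Ω sin φ = 2 × 7.29×10⁻⁵ × sin 42° = 9.76×10⁻⁵ s⁻¹
Pressure gradient: |∂P/∂n| = 1300 Pa / 589000 m = 2.21×10⁻³ Pa/m
Geostrophic balance (pressure-gradient force = Coriolis force):
V_g = (1/(fρ)) |∂P/∂n| = 2.21×10⁻³ / (9.76×10⁻⁵ × 1.14) = 19.8 m/s
Converting: 19.8 m/s × 1.944 = 38.6 knots

38.6 knots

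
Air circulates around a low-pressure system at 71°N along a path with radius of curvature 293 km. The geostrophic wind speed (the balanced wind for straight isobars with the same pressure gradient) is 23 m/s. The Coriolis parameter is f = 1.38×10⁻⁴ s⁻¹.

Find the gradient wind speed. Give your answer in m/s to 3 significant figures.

16.4 m/s

Around a low, centrifugal force acts outward with Coriolis, so pressure-gradient force balances both:
(1/ρ)|∂P/∂n| = fV + V²/R  →  V² + fR·V − fR·V_g = 0
With fR = 1.38×10⁻⁴ × 293×10³ m = 40.4 m/s:
V = [−fR + √((fR)² + 4 fR V_g)]/2 = [−40.4 + √(40.4² + 4×40.4×23)]/2 = 16.4 m/s
Subgeostrophic (V < V_g = 23 m/s), as expected around a low.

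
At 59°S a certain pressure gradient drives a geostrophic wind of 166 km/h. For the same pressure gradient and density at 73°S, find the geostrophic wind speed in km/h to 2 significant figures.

With the same pressure gradient and density, V_g ∝ 1/f ∝ 1/sin φ.
V₂ = V₁ · sin φ₁ / sin φ₂ = 166 × sin 59° / sin 73°
V₂ = 166 × 0.8572/0.9563 = 150 km/h

150 km/h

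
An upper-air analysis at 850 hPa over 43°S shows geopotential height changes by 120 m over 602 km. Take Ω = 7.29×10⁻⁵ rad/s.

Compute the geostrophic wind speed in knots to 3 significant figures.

Coriolis parameter at 43°S:
f = 2Ω sin φ = 2 × 7.29×10⁻⁵ × sin 43° = 9.94×10⁻⁵ s⁻¹
Height gradient: |∂Z/∂n| = 120 m / 602000 m = 1.99×10⁻⁴
On a pressure surface, geostrophic balance gives V_g = (g/f)|∂Z/∂n|:
V_g = 9.81 × 1.99×10⁻⁴ / 9.94×10⁻⁵ = 19.7 m/s
Converting: 19.7 m/s × 1.944 = 38.2 knots

38.2 knots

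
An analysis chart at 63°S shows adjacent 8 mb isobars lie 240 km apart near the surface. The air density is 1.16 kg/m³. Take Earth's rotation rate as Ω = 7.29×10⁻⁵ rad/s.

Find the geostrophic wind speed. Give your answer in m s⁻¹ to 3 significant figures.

22.1 m s⁻¹

Coriolis parameter at 63°S:
f = 2Ω sin φ = 2 × 7.29×10⁻⁵ × sin 63° = 1.30×10⁻⁴ s⁻¹
Pressure gradient: |∂P/∂n| = 800 Pa / 240000 m = 3.33×10⁻³ Pa/m
Geostrophic balance (pressure-gradient force = Coriolis force):
V_g = (1/(fρ)) |∂P/∂n| = 3.33×10⁻³ / (1.30×10⁻⁴ × 1.16) = 22.1 m/s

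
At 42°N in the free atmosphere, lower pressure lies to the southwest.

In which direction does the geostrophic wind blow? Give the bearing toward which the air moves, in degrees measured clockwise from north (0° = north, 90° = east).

315°

The pressure-gradient force points toward the southwest (bearing 225°).
Geostrophic balance: in the Northern Hemisphere the Coriolis force deflects motion to the right, so the geostrophic wind blows 90° to the right of the pressure-gradient force (low pressure on the left).
Rotating 225° by 90° clockwise gives 315° — the wind blows toward the northwest.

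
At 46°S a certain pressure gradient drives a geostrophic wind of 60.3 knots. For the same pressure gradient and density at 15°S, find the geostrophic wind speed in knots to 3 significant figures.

168 knots

With the same pressure gradient and density, V_g ∝ 1/f ∝ 1/sin φ.
V₂ = V₁ · sin φ₁ / sin φ₂ = 60.3 × sin 46° / sin 15°
V₂ = 60.3 × 0.7193/0.2588 = 168 knots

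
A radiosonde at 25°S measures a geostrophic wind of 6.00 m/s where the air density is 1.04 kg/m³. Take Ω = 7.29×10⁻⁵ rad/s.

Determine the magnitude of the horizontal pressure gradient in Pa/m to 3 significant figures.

3.84×10⁻⁴ Pa/m

Coriolis parameter at 25°S:
f = 2Ω sin φ = 2 × 7.29×10⁻⁵ × sin 25° = 6.16×10⁻⁵ s⁻¹
Geostrophic balance rearranged: |∂P/∂n| = f ρ V_g
|∂P/∂n| = 6.16×10⁻⁵ × 1.04 × 6.00 = 3.84×10⁻⁴ Pa/m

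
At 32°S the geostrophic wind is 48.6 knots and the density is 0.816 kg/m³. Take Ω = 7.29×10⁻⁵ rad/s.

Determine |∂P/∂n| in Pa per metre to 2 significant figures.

Coriolis parameter at 32°S:
f = 2Ω sin φ = 2 × 7.29×10⁻⁵ × sin 32° = 7.73×10⁻⁵ s⁻¹
Wind speed in SI: 48.6 knots = 25.0 m/s
Geostrophic balance rearranged: |∂P/∂n| = f ρ V_g
|∂P/∂n| = 7.73×10⁻⁵ × 0.816 × 25.0 = 1.58×10⁻³ Pa/m

1.6×10⁻³ Pa/m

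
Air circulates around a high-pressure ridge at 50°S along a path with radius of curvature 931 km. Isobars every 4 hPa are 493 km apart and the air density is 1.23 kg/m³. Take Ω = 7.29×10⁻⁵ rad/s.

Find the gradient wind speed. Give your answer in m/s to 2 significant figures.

6.3 m/s

Coriolis parameter at 50°S:
f = 2Ω sin φ = 2 × 7.29×10⁻⁵ × sin 50° = 1.12×10⁻⁴ s⁻¹
Pressure gradient: |∂P/∂n| = 400 Pa / 493000 m = 8.11×10⁻⁴ Pa/m
Geostrophic speed: V_g = |∂P/∂n|/(fρ) = 8.11×10⁻⁴/(1.12×10⁻⁴ × 1.23) = 5.91 m/s
Around a high, pressure-gradient force acts outward with centrifugal, so Coriolis balances both:
fV = (1/ρ)|∂P/∂n| + V²/R  →  V² − fR·V + fR·V_g = 0
With fR = 1.12×10⁻⁴ × 931×10³ m = 104 m/s:
V = [fR − √((fR)² − 4 fR V_g)]/2 = [104 − √(104² − 4×104×5.91)]/2 = 6.29 m/s
Supergeostrophic (V > V_g = 5.91 m/s), as expected around a high.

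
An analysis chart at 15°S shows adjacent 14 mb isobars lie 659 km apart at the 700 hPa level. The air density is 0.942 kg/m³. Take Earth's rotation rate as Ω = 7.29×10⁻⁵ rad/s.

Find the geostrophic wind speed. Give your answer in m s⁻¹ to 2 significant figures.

60 m s⁻¹

Coriolis parameter at 15°S:
f = 2Ω sin φ = 2 × 7.29×10⁻⁵ × sin 15° = 3.77×10⁻⁵ s⁻¹
Pressure gradient: |∂P/∂n| = 1400 Pa / 659000 m = 2.12×10⁻³ Pa/m
Geostrophic balance (pressure-gradient force = Coriolis force):
V_g = (1/(fρ)) |∂P/∂n| = 2.12×10⁻³ / (3.77×10⁻⁵ × 0.942) = 59.8 m/s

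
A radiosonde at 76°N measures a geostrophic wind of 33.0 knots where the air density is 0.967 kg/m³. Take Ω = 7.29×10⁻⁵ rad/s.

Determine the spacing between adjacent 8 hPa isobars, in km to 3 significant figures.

Coriolis parameter at 76°N:
f = 2Ω sin φ = 2 × 7.29×10⁻⁵ × sin 76° = 1.41×10⁻⁴ s⁻¹
Wind speed in SI: 33.0 knots = 17.0 m/s
Geostrophic balance rearranged: |∂P/∂n| = f ρ V_g
|∂P/∂n| = 1.41×10⁻⁴ × 0.967 × 17.0 = 2.32×10⁻³ Pa/m
Isobar spacing: Δn = ΔP/|∂P/∂n| = 800 Pa / 2.32×10⁻³ Pa/m = 344469 m ≈ 344 km

344 km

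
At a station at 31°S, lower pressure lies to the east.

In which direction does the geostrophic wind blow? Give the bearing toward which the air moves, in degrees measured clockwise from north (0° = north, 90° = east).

The pressure-gradient force points toward the east (bearing 090°).
Geostrophic balance: in the Southern Hemisphere the Coriolis force deflects motion to the left, so the geostrophic wind blows 90° to the left of the pressure-gradient force (low pressure on the right).
Rotating 090° by 90° counterclockwise gives 000° — the wind blows toward the north.

000°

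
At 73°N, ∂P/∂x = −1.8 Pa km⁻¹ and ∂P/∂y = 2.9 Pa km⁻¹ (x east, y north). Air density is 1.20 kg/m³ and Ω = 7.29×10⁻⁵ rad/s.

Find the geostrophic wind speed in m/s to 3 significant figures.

Coriolis parameter at 73°N:
f = 2Ω sin φ = 2 × 7.29×10⁻⁵ × sin 73° = 1.39×10⁻⁴ s⁻¹
Component geostrophic relations (x east, y north):
u_g = −(1/(fρ)) ∂P/∂y,  v_g = (1/(fρ)) ∂P/∂x
u_g = −(2.9×10⁻³)/(1.39×10⁻⁴ × 1.20) = −17.3 m/s;  v_g = (−1.8×10⁻³)/(1.39×10⁻⁴ × 1.20) = −10.8 m/s
|V_g| = √(u_g² + v_g²) = 20.4 m/s

20.4 m/s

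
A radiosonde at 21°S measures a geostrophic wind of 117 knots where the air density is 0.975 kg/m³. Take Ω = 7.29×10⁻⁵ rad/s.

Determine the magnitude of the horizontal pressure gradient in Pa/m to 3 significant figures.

3.07×10⁻³ Pa/m

Coriolis parameter at 21°S:
f = 2Ω sin φ = 2 × 7.29×10⁻⁵ × sin 21° = 5.23×10⁻⁵ s⁻¹
Wind speed in SI: 117 knots = 60.2 m/s
Geostrophic balance rearranged: |∂P/∂n| = f ρ V_g
|∂P/∂n| = 5.23×10⁻⁵ × 0.975 × 60.2 = 3.07×10⁻³ Pa/m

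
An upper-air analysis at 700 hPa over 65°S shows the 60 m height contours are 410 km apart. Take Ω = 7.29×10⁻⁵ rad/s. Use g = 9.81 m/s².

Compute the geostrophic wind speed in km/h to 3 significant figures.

39.1 km/h

Coriolis parameter at 65°S:
f = 2Ω sin φ = 2 × 7.29×10⁻⁵ × sin 65° = 1.32×10⁻⁴ s⁻¹
Height gradient: |∂Z/∂n| = 60 m / 410000 m = 1.46×10⁻⁴
On a pressure surface, geostrophic balance gives V_g = (g/f)|∂Z/∂n|:
V_g = 9.81 × 1.46×10⁻⁴ / 1.32×10⁻⁴ = 10.9 m/s
Converting: 10.9 m/s × 3.6 = 39.1 km/h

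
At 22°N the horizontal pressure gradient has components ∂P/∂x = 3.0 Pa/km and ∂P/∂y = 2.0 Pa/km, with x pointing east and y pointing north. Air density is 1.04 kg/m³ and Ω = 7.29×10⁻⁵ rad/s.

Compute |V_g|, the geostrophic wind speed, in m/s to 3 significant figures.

Coriolis parameter at 22°N:
f = 2Ω sin φ = 2 × 7.29×10⁻⁵ × sin 22° = 5.46×10⁻⁵ s⁻¹
Component geostrophic relations (x east, y north):
u_g = −(1/(fρ)) ∂P/∂y,  v_g = (1/(fρ)) ∂P/∂x
u_g = −(2.0×10⁻³)/(5.46×10⁻⁵ × 1.04) = −35.2 m/s;  v_g = (3.0×10⁻³)/(5.46×10⁻⁵ × 1.04) = 52.8 m/s
|V_g| = √(u_g² + v_g²) = 63.5 m/s

63.5 m/s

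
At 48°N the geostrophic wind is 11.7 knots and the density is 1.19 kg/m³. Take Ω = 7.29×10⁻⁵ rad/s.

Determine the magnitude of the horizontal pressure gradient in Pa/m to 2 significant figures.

7.8×10⁻⁴ Pa/m

Coriolis parameter at 48°N:
f = 2Ω sin φ = 2 × 7.29×10⁻⁵ × sin 48° = 1.08×10⁻⁴ s⁻¹
Wind speed in SI: 11.7 knots = 6.02 m/s
Geostrophic balance rearranged: |∂P/∂n| = f ρ V_g
|∂P/∂n| = 1.08×10⁻⁴ × 1.19 × 6.02 = 7.76×10⁻⁴ Pa/m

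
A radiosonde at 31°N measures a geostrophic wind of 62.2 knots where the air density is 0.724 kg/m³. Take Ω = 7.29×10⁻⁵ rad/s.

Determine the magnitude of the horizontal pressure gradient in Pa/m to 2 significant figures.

1.7×10⁻³ Pa/m

Coriolis parameter at 31°N:
f = 2Ω sin φ = 2 × 7.29×10⁻⁵ × sin 31° = 7.51×10⁻⁵ s⁻¹
Wind speed in SI: 62.2 knots = 32.0 m/s
Geostrophic balance rearranged: |∂P/∂n| = f ρ V_g
|∂P/∂n| = 7.51×10⁻⁵ × 0.724 × 32.0 = 1.74×10⁻³ Pa/m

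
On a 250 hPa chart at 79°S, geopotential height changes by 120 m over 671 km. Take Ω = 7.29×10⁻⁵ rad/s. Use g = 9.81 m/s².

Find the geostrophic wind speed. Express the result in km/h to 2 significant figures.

44 km/h

Coriolis parameter at 79°S:
f = 2Ω sin φ = 2 × 7.29×10⁻⁵ × sin 79° = 1.43×10⁻⁴ s⁻¹
Height gradient: |∂Z/∂n| = 120 m / 671000 m = 1.79×10⁻⁴
On a pressure surface, geostrophic balance gives V_g = (g/f)|∂Z/∂n|:
V_g = 9.81 × 1.79×10⁻⁴ / 1.43×10⁻⁴ = 12.3 m/s
Converting: 12.3 m/s × 3.6 = 44 km/h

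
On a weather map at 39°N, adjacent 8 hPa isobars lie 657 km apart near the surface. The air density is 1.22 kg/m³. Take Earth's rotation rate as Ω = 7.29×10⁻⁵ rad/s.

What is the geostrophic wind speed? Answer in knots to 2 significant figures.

Coriolis parameter at 39°N:
f = 2Ω sin φ = 2 × 7.29×10⁻⁵ × sin 39° = 9.18×10⁻⁵ s⁻¹
Pressure gradient: |∂P/∂n| = 800 Pa / 657000 m = 1.22×10⁻³ Pa/m
Geostrophic balance (pressure-gradient force = Coriolis force):
V_g = (1/(fρ)) |∂P/∂n| = 1.22×10⁻³ / (9.18×10⁻⁵ × 1.22) = 10.9 m/s
Converting: 10.9 m/s × 1.944 = 21 knots

21 knots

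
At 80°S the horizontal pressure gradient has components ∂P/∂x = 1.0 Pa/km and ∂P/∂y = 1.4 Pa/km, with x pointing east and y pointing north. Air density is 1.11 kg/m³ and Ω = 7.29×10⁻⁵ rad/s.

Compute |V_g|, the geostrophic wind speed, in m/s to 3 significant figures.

Coriolis parameter at 80°S:
f = 2Ω sin φ = 2 × 7.29×10⁻⁵ × sin 80° = 1.44×10⁻⁴ s⁻¹
In the Southern Hemisphere f is negative: f = −1.44×10⁻⁴ s⁻¹.
Component geostrophic relations (x east, y north):
u_g = −(1/(fρ)) ∂P/∂y,  v_g = (1/(fρ)) ∂P/∂x
u_g = −(1.4×10⁻³)/(−1.44×10⁻⁴ × 1.11) = 8.78 m/s;  v_g = (1.0×10⁻³)/(−1.44×10⁻⁴ × 1.11) = −6.27 m/s
|V_g| = √(u_g² + v_g²) = 10.8 m/s

10.8 m/s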